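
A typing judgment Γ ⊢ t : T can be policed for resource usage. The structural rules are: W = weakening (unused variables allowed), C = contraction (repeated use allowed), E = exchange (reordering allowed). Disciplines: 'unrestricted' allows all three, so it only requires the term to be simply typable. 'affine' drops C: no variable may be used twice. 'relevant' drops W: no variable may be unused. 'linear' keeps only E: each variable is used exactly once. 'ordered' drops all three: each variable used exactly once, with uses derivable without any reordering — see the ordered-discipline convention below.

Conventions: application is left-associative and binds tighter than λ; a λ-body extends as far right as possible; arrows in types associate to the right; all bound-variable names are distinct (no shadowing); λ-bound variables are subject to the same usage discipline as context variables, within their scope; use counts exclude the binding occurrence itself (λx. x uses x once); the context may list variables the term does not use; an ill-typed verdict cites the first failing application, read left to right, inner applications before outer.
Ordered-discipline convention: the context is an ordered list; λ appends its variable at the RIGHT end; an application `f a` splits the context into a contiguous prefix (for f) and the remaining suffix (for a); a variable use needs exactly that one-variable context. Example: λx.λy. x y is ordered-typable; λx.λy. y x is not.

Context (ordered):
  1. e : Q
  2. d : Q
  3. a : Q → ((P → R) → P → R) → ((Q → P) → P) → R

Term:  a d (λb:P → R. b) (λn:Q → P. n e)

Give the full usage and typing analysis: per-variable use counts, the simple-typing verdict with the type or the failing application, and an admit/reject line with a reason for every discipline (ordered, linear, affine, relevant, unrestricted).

variable uses: e=1, d=1, a=1, b (λ-bound)=1, n (λ-bound)=1
order of uses: a, d, b, n, e
typing: ✓ — R
ordered: ✗ — no ordered split (uses run a, d, b, n, e)
linear: ✓ — single use per variable (e, d, a, b, n)
affine: ✓ — e, d, a, b, n: no repeats, contraction unneeded
relevant: ✓ — at least one use each (e, d, a, b, n)
unrestricted: ✓ — simply typable at R; W, C, E all held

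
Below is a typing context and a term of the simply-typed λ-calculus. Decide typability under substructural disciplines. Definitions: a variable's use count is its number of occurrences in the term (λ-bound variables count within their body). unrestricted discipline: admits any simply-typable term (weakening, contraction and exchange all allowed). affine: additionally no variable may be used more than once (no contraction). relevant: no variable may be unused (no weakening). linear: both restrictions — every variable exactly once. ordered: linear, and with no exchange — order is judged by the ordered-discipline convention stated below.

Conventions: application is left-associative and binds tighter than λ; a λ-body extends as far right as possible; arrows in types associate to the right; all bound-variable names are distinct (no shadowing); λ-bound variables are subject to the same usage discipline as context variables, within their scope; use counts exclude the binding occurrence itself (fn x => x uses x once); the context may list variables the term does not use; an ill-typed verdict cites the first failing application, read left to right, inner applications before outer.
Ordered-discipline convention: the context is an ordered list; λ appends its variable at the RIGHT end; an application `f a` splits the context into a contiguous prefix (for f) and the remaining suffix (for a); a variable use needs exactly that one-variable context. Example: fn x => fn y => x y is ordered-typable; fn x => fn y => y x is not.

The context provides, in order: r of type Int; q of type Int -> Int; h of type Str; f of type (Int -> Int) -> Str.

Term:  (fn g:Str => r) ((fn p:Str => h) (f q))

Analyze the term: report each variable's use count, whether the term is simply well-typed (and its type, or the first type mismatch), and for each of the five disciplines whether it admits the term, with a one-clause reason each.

variable uses: r=1; q=1; h=1; f=1; g (λ-bound)=0; p (λ-bound)=0
use order (left to right): r, h, f, q
typing: ✓ — Int
ordered: ✗ — needs weakening: g, p unused
linear: ✗ — needs weakening: g, p unused
affine: ✓ — r, q, h, f, g, p: no repeats, contraction unneeded
relevant: ✗ — needs weakening: g, p unused
unrestricted: ✓ — typability at Int is all that's needed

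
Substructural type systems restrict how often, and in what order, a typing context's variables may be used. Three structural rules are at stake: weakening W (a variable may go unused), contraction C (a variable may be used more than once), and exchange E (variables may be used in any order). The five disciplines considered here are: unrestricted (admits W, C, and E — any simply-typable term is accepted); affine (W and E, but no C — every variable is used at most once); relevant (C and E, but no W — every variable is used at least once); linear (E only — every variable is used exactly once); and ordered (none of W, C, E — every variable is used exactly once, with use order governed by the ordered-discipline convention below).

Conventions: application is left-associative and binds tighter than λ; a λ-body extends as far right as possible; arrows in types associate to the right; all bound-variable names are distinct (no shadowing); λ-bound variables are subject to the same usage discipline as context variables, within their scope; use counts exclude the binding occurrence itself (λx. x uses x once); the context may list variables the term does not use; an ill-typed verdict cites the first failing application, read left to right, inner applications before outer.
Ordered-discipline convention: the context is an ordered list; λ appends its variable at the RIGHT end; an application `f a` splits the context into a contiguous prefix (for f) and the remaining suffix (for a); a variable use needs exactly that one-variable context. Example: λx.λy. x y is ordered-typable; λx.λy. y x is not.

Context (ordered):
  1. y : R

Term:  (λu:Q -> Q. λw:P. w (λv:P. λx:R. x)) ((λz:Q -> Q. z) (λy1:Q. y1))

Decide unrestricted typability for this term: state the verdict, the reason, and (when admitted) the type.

no — fails simple typing
usage: y: 0; u (bound): 0; w (bound): 1; v (bound): 0; x (bound): 1; z (bound): 1; y1 (bound): 1
order of uses: w, x, z, y1
typing: ill-typed: non-arrow in function slot: P
across the five disciplines: ordered ✗ · linear ✗ · affine ✗ · relevant ✗ · unrestricted ✗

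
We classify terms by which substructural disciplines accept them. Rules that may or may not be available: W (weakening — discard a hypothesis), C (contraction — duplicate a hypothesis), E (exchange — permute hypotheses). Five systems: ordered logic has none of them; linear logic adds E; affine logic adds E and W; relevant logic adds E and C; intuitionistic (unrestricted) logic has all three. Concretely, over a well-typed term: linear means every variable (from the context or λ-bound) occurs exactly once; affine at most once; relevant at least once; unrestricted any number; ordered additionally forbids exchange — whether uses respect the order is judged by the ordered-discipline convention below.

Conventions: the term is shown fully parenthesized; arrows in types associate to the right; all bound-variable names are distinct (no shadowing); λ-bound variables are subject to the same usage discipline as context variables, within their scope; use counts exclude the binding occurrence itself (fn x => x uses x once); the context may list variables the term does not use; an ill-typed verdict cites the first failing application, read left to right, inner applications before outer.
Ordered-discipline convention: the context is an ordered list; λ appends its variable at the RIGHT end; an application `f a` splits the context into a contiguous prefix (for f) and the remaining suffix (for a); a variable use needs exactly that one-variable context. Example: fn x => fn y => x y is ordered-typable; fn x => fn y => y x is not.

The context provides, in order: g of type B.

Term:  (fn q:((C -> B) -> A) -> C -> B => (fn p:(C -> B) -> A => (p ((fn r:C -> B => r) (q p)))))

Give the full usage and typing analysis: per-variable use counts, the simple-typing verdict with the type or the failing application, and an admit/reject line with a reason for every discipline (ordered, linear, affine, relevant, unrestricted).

counts: g=0, q (λ-bound)=1, p (λ-bound)=2, r (λ-bound)=1
order of uses: p, r, q, p
typing: well-typed at (((C -> B) -> A) -> C -> B) -> ((C -> B) -> A) -> A
ordered: ✗ — needs contraction — p ×2; g never used (weakening)
linear: ✗ — needs contraction — p ×2; g never used (weakening)
affine: ✗ — needs contraction — p ×2
relevant: ✗ — g never used (weakening)
unrestricted: ✓ — simply typable at (((C -> B) -> A) -> C -> B) -> ((C -> B) -> A) -> A; W, C, E all held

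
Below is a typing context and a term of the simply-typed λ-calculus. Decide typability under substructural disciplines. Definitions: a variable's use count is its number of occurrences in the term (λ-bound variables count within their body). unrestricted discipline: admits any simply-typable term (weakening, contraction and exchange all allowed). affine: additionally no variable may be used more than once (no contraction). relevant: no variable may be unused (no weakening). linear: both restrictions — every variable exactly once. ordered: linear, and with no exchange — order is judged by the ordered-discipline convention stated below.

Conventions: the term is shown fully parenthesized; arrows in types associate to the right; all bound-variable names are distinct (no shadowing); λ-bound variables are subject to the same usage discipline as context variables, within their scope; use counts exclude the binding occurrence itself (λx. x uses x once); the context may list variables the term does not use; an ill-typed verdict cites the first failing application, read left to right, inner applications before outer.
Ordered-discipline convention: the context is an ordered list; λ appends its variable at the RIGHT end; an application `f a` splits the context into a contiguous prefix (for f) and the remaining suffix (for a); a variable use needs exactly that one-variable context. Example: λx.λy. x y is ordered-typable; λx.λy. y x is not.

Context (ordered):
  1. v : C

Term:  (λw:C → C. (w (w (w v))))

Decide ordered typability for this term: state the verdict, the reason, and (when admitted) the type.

no — needs contraction — w ×3
use counts: v ×1, w (bound) ×3
left-to-right use order: w, w, w, v
typing: well-typed — term : (C → C) → C
across the five disciplines: ordered ✗ · linear ✗ · affine ✗ · relevant ✓ · unrestricted ✓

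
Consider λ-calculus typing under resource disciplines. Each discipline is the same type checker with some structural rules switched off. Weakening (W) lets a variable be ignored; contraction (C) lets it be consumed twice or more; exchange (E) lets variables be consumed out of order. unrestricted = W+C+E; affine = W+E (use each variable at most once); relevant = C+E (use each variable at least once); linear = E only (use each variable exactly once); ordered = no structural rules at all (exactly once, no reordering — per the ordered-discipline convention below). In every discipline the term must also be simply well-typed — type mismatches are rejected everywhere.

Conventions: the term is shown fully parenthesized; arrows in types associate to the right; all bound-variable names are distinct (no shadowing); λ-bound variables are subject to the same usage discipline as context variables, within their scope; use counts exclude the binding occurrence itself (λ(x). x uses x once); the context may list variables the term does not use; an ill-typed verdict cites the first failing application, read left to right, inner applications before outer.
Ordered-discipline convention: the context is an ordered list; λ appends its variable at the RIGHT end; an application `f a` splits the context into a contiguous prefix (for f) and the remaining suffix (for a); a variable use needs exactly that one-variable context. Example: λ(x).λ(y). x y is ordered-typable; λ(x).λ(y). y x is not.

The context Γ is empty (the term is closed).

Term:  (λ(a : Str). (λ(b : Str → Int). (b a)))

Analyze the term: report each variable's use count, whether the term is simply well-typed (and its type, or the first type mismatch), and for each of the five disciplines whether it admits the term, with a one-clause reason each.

variable uses: a (λ-bound): 1, b (λ-bound): 1
uses in reading order: b, a
typing: ✓ — Str → (Str → Int) → Int
ordered: ✗, needs exchange: uses follow b, a
linear: ✓, exactly-once usage across a, b
affine: ✓, a, b: no repeats, contraction unneeded
relevant: ✓, every one of a, b appears
unrestricted: ✓, simply typable at Str → (Str → Int) → Int; W, C, E all held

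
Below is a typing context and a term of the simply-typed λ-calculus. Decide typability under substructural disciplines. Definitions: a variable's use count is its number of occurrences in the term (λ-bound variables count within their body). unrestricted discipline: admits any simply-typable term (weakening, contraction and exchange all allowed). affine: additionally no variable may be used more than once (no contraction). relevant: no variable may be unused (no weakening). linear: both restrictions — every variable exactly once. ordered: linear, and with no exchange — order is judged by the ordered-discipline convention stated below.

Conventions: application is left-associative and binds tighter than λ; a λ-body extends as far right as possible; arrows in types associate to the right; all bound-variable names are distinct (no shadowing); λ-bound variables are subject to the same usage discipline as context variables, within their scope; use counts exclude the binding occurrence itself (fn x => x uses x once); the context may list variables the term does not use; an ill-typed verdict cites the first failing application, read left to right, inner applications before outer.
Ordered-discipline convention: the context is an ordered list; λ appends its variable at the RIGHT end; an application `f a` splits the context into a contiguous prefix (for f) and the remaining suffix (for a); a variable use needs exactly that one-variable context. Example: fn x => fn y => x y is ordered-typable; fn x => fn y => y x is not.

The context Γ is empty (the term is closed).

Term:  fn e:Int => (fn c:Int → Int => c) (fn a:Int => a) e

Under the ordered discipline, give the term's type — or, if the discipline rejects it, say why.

term : Int → Int
variable uses: e [bound]=1; c [bound]=1; a [bound]=1
uses in reading order: c, a, e
typing: the term checks, with type Int → Int
per-discipline verdicts: ordered ✓ | linear ✓ | affine ✓ | relevant ✓ | unrestricted ✓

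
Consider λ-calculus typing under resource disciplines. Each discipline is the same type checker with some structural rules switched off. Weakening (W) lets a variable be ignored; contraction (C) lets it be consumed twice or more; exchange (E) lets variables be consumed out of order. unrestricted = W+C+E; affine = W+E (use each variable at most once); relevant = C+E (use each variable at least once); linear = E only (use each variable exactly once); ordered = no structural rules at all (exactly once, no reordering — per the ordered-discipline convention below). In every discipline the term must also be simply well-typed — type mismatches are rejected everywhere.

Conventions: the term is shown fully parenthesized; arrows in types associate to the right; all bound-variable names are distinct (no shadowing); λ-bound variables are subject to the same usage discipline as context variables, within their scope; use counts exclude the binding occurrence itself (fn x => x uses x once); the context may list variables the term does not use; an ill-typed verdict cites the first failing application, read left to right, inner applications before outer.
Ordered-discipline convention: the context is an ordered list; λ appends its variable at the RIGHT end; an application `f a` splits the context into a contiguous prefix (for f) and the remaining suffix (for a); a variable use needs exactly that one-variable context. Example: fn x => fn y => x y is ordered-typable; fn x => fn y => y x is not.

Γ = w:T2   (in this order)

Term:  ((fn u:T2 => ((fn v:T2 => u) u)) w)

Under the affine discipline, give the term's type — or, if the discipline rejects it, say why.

not well-typed under affine — needs contraction — u ×2
counts: w=1; u (λ-bound)=2; v (λ-bound)=0
order of uses: u, u, w
typing: the term checks, with type T2
all disciplines: ordered ✗; linear ✗; affine ✗; relevant ✗; unrestricted ✓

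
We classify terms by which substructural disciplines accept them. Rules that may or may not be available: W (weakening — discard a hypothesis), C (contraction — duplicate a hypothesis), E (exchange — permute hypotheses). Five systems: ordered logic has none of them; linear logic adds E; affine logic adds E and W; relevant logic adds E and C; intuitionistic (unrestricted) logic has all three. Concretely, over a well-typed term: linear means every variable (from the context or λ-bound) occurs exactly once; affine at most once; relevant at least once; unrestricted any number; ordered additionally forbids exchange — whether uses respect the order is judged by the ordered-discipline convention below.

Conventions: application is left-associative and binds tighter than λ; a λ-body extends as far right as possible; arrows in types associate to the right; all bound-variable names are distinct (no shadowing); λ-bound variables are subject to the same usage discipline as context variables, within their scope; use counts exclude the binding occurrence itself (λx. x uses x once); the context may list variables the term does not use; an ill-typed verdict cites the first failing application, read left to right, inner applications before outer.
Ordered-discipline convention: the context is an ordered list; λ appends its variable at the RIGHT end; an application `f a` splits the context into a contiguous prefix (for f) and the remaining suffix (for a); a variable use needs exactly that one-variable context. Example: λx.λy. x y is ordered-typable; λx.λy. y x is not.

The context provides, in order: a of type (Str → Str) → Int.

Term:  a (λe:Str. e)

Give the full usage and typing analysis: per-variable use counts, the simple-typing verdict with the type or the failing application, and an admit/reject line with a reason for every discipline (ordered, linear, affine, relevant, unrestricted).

counts: a: 1×, e [bound]: 1×
uses in reading order: a, e
typing: well-typed at Int
ordered: ✓ — one use each (a, e); ordered split holds
linear: ✓ — a, e: one use apiece
affine: ✓ — no duplicate uses among a, e
relevant: ✓ — every one of a, e appears
unrestricted: ✓ — typability at Int is all that's needed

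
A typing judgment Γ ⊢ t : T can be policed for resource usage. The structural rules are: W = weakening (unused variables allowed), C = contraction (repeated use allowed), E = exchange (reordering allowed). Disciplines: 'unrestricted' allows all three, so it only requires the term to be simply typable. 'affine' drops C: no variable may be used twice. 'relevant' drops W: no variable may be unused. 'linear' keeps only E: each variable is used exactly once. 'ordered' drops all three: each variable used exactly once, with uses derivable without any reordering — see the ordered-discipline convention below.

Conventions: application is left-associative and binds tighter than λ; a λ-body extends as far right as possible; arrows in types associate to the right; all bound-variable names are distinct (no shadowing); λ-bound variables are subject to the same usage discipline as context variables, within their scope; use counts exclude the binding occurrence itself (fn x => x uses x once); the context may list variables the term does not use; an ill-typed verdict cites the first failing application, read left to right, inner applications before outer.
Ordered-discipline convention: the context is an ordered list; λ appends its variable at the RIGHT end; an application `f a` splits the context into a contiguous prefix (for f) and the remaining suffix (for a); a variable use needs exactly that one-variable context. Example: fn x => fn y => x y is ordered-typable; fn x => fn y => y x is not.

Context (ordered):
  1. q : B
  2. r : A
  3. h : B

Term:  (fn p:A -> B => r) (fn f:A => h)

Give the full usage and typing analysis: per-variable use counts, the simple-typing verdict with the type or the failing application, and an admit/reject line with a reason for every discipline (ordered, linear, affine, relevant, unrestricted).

variable uses: q=0; r=1; h=1; p [bound]=0; f [bound]=0
left-to-right use order: r, h
typing: well-typed — term : A
ordered: ✗ — q, p, f never used (weakening)
linear: ✗ — q, p, f never used (weakening)
affine: ✓ — no duplicate uses among q, r, h, p, f
relevant: ✗ — q, p, f never used (weakening)
unrestricted: ✓ — type-checks (A) and nothing is barred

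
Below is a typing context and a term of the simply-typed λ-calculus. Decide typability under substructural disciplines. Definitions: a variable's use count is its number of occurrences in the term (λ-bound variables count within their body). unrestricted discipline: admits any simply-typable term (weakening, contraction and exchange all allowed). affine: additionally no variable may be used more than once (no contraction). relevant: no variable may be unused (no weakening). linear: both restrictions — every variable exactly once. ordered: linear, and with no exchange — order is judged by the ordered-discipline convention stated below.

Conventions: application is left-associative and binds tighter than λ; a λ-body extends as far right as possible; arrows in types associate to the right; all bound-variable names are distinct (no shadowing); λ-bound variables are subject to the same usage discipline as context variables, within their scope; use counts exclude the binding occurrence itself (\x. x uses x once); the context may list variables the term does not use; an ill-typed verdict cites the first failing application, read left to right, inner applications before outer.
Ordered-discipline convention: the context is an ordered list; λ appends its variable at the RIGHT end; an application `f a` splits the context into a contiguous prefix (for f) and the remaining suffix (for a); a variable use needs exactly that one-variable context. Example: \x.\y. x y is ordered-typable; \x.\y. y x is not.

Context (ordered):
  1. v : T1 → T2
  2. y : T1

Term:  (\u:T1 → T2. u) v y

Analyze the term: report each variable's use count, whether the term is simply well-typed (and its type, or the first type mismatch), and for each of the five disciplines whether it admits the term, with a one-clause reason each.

variable uses: v: 1, y: 1, u (λ-bound): 1
order of uses: u, v, y
typing: ✓ — T2
ordered: ✓ — one use each (v, y, u); ordered split holds
linear: ✓ — v, y, u: one use apiece
affine: ✓ — v, y, u: no repeats, contraction unneeded
relevant: ✓ — at least one use each (v, y, u)
unrestricted: ✓ — typability at T2 is all that's needed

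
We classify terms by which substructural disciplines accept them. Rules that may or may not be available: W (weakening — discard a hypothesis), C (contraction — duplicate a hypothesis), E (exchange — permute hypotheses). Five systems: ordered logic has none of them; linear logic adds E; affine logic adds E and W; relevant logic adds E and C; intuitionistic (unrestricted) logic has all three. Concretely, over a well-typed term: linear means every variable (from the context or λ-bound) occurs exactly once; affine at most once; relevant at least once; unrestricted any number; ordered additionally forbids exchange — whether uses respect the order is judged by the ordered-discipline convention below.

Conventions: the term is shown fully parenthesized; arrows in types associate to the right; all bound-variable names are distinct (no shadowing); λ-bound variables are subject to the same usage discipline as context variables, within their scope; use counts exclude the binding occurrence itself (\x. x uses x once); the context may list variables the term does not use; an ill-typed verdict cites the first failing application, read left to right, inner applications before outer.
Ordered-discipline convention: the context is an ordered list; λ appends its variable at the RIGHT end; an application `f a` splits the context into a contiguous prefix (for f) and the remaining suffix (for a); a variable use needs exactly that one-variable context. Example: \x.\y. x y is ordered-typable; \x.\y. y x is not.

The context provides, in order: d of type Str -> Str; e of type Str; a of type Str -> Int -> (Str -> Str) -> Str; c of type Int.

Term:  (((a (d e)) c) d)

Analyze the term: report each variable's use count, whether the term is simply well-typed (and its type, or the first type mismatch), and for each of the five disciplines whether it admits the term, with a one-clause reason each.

usage: d: 2×, e: 1×, a: 1×, c: 1×
left-to-right use order: a, d, e, c, d
typing: ✓ — Str
ordered: ✗ — repeated use of d ×2
linear: ✗ — repeated use of d ×2
affine: ✗ — repeated use of d ×2
relevant: ✓ — none of d, e, a, c goes unused
unrestricted: ✓ — simply typable at Str; W, C, E all held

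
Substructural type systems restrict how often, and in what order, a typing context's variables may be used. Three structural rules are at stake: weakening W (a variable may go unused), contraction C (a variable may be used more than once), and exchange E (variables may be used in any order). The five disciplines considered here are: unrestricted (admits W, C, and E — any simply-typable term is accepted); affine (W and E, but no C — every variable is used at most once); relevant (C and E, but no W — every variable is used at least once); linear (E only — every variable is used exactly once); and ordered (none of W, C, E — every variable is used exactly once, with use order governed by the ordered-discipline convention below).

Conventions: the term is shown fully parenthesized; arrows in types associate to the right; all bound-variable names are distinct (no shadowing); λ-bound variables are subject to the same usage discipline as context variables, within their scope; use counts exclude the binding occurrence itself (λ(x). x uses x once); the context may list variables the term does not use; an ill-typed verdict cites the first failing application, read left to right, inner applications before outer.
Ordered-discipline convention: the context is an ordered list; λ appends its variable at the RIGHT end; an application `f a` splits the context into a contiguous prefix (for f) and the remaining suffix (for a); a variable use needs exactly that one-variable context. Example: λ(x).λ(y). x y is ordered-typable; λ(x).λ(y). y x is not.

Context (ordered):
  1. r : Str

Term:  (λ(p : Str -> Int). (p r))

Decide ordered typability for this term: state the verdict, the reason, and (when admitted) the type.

no — no ordered split (uses run p, r)
usage: r ×1, p (bound) ×1
order of uses: p, r
typing: ✓ — (Str -> Int) -> Int
across the five disciplines: ordered ✗ · linear ✓ · affine ✓ · relevant ✓ · unrestricted ✓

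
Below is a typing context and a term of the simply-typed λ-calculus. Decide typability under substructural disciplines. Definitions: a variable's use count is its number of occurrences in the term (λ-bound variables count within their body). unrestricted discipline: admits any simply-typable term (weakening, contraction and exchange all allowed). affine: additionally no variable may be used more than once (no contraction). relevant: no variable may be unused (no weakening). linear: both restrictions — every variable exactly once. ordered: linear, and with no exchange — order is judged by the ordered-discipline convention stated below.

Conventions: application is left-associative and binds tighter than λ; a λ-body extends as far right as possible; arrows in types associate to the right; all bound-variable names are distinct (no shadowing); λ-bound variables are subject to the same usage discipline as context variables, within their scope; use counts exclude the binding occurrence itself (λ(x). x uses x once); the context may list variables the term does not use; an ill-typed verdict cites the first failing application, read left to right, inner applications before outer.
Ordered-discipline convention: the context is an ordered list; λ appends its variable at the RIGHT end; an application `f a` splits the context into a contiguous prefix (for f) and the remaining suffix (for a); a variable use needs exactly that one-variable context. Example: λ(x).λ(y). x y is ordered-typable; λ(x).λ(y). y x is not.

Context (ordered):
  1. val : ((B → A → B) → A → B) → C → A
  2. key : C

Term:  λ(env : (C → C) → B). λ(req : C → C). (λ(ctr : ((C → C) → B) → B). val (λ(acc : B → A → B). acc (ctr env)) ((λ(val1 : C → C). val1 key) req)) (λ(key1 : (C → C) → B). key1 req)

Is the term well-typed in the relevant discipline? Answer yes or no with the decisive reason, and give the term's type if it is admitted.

yes — at least one use each (val, key, env, req, ctr, acc, val1, key1); term : ((C → C) → B) → (C → C) → A
variable uses: val: 1×; key: 1×; env (bound): 1×; req (bound): 2×; ctr (bound): 1×; acc (bound): 1×; val1 (bound): 1×; key1 (bound): 1×
uses in reading order: val, acc, ctr, env, val1, key, req, key1, req
typing: well-typed at ((C → C) → B) → (C → C) → A
across the five disciplines: ordered ✗ | linear ✗ | affine ✗ | relevant ✓ | unrestricted ✓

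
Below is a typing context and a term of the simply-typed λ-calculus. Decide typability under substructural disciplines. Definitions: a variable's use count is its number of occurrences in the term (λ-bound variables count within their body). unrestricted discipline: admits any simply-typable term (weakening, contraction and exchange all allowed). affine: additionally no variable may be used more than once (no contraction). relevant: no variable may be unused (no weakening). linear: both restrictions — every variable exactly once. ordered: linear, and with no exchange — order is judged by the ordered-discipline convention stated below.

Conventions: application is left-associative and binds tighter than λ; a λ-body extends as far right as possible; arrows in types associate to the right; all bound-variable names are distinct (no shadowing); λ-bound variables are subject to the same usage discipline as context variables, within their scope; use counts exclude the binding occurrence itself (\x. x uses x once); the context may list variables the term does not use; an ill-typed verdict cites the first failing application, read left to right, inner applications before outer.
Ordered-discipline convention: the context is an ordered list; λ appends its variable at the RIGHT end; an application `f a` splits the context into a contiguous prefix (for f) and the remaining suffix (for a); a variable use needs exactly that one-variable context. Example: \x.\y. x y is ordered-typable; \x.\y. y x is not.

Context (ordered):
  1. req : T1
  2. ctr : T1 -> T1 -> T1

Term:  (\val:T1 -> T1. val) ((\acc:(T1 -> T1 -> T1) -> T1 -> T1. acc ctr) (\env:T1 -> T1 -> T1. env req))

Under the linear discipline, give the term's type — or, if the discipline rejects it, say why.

term : T1 -> T1
use counts: req=1; ctr=1; val (bound)=1; acc (bound)=1; env (bound)=1
use order (left to right): val, acc, ctr, env, req
typing: ✓ — T1 -> T1
summary: ordered ✗, linear ✓, affine ✓, relevant ✓, unrestricted ✓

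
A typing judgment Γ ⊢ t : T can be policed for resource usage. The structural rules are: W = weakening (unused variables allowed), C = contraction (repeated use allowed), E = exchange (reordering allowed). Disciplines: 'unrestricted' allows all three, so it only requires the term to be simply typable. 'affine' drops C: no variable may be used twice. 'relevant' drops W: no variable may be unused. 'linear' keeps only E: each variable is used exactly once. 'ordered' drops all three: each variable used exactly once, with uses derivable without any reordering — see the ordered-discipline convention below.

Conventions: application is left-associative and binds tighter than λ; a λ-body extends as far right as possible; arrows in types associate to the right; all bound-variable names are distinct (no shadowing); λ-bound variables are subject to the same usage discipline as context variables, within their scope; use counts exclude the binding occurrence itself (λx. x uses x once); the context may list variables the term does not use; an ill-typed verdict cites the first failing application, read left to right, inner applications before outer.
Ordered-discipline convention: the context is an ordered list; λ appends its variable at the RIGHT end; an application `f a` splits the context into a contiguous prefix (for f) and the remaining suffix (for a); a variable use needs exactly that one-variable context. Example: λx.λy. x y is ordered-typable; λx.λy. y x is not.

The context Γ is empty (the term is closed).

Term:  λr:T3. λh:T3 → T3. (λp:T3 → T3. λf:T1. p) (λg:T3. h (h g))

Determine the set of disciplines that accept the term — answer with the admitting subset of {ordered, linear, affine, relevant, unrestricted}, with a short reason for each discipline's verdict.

admitted in: unrestricted
variable uses: r (λ-bound): 0, h (λ-bound): 2, p (λ-bound): 1, f (λ-bound): 0, g (λ-bound): 1
uses in reading order: p, h, h, g
typing: well-typed at T3 → (T3 → T3) → T1 → T3 → T3
ordered ✗ (h ×2 used more than once (contraction); unused: r, f — weakening required)
linear ✗ (h ×2 used more than once (contraction); unused: r, f — weakening required)
affine ✗ (h ×2 used more than once (contraction))
relevant ✗ (unused: r, f — weakening required)
unrestricted ✓ (type-checks (T3 → (T3 → T3) → T1 → T3 → T3) and nothing is barred)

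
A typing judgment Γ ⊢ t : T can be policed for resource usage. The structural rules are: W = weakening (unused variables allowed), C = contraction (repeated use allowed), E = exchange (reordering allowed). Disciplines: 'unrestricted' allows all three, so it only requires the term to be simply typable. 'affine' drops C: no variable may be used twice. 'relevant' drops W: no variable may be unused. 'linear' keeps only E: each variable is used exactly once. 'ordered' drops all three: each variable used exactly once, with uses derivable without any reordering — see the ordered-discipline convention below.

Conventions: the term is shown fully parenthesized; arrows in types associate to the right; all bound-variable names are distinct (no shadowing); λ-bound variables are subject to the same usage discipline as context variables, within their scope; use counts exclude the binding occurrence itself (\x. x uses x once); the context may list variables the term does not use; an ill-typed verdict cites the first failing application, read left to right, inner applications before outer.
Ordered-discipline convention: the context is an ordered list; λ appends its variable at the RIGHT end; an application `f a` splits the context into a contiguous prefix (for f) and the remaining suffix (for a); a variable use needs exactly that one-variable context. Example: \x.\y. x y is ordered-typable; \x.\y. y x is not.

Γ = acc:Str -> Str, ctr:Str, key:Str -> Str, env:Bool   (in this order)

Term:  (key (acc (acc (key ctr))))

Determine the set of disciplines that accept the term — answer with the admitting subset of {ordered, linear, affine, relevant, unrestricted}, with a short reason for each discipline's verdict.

accepted by: unrestricted
use counts: acc: 2×, ctr: 1×, key: 2×, env: 0×
order of uses: key, acc, acc, key, ctr
typing: well-typed at Str
ordered ✗ (uses contraction: acc ×2, key ×2; needs weakening: env unused)
linear ✗ (uses contraction: acc ×2, key ×2; needs weakening: env unused)
affine ✗ (uses contraction: acc ×2, key ×2)
relevant ✗ (needs weakening: env unused)
unrestricted ✓ (typability at Str is all that's needed)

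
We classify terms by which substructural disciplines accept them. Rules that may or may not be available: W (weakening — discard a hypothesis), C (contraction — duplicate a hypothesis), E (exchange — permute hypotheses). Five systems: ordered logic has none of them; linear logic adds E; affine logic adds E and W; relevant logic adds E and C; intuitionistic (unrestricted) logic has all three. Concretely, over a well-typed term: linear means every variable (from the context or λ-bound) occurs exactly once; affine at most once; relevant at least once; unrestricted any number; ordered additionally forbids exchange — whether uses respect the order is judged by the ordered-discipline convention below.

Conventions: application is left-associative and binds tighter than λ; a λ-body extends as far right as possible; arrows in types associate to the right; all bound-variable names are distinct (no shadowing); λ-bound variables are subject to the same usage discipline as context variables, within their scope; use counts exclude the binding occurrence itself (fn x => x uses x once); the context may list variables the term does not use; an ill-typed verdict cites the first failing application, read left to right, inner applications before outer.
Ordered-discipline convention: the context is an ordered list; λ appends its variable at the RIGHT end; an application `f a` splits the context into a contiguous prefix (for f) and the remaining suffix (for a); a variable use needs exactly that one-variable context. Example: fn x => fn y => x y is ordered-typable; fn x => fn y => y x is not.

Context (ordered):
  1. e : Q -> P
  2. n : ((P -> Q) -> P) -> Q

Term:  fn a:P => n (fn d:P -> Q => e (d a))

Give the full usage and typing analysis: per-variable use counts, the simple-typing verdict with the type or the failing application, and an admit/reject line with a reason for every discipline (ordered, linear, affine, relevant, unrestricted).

usage: e ×1; n ×1; a [bound] ×1; d [bound] ×1
use order (left to right): n, e, d, a
typing: ✓ — P -> Q
ordered ✗ (needs exchange: uses follow n, e, d, a)
linear ✓ (exactly-once usage across e, n, a, d)
affine ✓ (e, n, a, d: no repeats, contraction unneeded)
relevant ✓ (every one of e, n, a, d appears)
unrestricted ✓ (typability at P -> Q is all that's needed)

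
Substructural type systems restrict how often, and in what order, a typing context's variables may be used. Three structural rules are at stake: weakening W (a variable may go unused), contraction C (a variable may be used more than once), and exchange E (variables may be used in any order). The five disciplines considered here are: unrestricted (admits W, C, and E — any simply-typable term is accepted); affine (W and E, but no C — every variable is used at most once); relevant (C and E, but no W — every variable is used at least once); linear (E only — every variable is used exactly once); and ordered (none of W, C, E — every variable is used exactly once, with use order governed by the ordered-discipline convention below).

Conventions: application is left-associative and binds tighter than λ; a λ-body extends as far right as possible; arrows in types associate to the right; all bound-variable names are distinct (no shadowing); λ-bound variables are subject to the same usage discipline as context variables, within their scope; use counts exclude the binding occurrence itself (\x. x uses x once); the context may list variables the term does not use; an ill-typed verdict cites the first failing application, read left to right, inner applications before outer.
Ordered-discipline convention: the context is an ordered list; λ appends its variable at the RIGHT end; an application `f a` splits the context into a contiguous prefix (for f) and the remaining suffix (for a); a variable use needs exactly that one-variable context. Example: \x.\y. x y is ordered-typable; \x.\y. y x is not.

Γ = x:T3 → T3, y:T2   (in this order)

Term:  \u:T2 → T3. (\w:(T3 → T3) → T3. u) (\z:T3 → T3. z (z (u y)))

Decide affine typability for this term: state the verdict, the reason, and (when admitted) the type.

no — repeated use of u ×2, z ×2
variable uses: x: 0, y: 1, u (bound): 2, w (bound): 0, z (bound): 2
order of uses: u, z, z, u, y
typing: well-typed — term : (T2 → T3) → T2 → T3
summary: ordered ✗ | linear ✗ | affine ✗ | relevant ✗ | unrestricted ✓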